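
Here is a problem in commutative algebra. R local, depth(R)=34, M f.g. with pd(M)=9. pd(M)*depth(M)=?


pd+depth=34
depth=34-9=25
pd*depth=9*25=225


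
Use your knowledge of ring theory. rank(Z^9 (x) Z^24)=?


rank(M(x)N) = rank(M)*rank(N)
9*24 = 216


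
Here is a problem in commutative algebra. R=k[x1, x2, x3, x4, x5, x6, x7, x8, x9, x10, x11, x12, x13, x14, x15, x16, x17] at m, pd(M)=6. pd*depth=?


pd+depth=17
depth=17-6=11
pd*depth=6*11=66


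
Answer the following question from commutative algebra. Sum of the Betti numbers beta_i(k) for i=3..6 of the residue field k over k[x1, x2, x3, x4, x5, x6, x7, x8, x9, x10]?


Koszul resolution: beta_i(k)=C(n,i), n=10
C(10,3)=120, C(10,4)=210, C(10,5)=252, C(10,6)=210
Sum=792


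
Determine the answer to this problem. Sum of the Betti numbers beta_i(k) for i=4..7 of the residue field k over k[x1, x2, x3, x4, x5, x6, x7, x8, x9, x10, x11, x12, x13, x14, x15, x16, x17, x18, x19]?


Koszul resolution: beta_i(k)=C(n,i), n=19
C(19,4)=3876, C(19,5)=11628, C(19,6)=27132, C(19,7)=50388
Sum=93024


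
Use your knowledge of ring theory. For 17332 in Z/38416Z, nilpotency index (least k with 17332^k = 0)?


17332^k mod 38416:
k=1: 17332
k=2: 23520
k=3: 16464
k=4: 0
First zero at k = 4


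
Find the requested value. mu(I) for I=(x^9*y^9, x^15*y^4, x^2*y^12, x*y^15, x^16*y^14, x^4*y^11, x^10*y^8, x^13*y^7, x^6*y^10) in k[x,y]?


Remove redundant (divisible by others).
x^16*y^14 redundant.
Min: x^15*y^4, x^13*y^7, x^10*y^8, x^9*y^9, x^6*y^10, x^4*y^11, x^2*y^12, x*y^15
Count=8


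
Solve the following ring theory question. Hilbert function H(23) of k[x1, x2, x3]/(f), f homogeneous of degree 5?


C(25,2)-C(20,2)=300-190=110


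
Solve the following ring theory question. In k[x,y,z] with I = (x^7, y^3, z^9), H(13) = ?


Need i<7, j<3, k<9 with i+j+k=13.
For each i, j ranges over max(0,13-i-8)..min(2,13-i):
  i=0: j in [5,2] -> 0
  i=1: j in [4,2] -> 0
  i=2: j in [3,2] -> 0
  i=3: j in [2,2] -> 1
  i=4: j in [1,2] -> 2
  i=5: j in [0,2] -> 3
  i=6: j in [0,2] -> 3
H(13) = 0+0+0+1+2+3+3 = 9


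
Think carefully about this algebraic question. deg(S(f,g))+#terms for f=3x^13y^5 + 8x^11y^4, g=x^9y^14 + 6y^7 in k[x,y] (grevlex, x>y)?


LT(f)=3x^13y^5, LT(g)=x^9y^14
lcm(LM)=x^13y^14
S(f,g) (scaled by 3 to clear denominators) = y^9*f - 3x^4*g = 8x^11y^13 - 18x^4y^7
2 terms, deg 24.
24+2=26


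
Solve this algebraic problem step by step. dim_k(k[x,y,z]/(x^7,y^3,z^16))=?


Basis: x^iy^jz^k, i<7,j<3,k<16
7*3*16=336


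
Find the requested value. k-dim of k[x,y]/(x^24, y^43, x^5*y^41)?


k[x,y]/I, I = (x^24, y^43, x^5*y^41)
Rect: 24x43=1032. Corner: (24-5)x(43-41)=38.
dim = 1032-38 = 994


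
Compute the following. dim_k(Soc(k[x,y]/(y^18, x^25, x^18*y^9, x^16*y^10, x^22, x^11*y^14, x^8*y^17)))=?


Socle = ann(m) = span of standard monomials u with x*u, y*u in I (staircase corners).
Redundant generators: x^25
Minimal generators: x^22, x^18*y^9, x^16*y^10, x^11*y^14, x^8*y^17, y^18
Corners: x^7y^17, x^10y^16, x^15y^13, x^17y^9, x^21y^8
Socle dim=5


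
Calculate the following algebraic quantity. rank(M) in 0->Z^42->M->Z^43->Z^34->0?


Alt sum=0:
(-1)^0*42 + (-1)^1*? + (-1)^2*43 + (-1)^3*34=0
rank(M)=51


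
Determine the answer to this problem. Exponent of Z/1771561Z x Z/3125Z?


Exponent = lcm of the cyclic orders; pairwise coprime => product.
11^6*5^5=1771561*3125=5536128125


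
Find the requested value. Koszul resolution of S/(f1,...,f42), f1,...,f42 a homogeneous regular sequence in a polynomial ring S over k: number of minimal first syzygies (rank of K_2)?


Regular sequence => Koszul complex is the minimal free resolution.
Syz_1 minimally generated by Koszul relations f_i*e_j - f_j*e_i (i<j): mu(Syz_1) = beta_2 = C(m,2) = m(m-1)/2
m=42
42*41/2 = 861


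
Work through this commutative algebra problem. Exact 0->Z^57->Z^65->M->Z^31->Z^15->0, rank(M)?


Alt sum=0:
(-1)^0*57 + (-1)^1*65 + (-1)^2*? + (-1)^3*31 + (-1)^4*15=0
rank(M)=24


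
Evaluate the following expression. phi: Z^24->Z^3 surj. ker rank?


rank(ker) = 24-3 = 21


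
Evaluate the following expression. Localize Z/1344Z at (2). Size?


2-primary part: 1344=2^6*21
Size=2^6=64


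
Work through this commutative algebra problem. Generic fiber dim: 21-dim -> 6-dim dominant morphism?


dim(fiber)=dim(X)-dim(Y)=21-6=15


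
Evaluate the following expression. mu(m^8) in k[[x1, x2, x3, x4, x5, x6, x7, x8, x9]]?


C(n+d-1,d)=C(16,8)=12870


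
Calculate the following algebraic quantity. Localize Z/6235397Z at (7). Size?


7-primary part: 6235397=7^6*53
Size=7^6=117649


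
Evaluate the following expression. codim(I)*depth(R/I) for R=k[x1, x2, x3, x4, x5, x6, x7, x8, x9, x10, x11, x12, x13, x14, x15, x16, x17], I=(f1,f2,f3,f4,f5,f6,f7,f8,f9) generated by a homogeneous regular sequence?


codim=9, depth=dim(R/I)=17-9=8
Product=9*8=72


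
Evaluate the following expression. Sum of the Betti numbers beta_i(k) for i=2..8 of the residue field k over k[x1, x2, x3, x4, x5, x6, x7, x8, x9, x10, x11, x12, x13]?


Koszul resolution: beta_i(k)=C(n,i), n=13
C(13,2)=78, C(13,3)=286, C(13,4)=715, C(13,5)=1287, C(13,6)=1716, C(13,7)=1716, C(13,8)=1287
Sum=7085


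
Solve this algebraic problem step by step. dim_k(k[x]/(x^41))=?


Basis: 1,x,...,x^40
dim=41


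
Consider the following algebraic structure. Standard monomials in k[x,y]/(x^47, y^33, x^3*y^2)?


k[x,y]/I, I = (x^47, y^33, x^3*y^2)
Rect: 47x33=1551. Corner: (47-3)x(33-2)=1364.
dim = 1551-1364 = 187


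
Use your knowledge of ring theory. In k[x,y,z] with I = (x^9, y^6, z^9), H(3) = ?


Need i<9, j<6, k<9 with i+j+k=3.
For each i, j ranges over max(0,3-i-8)..min(5,3-i):
  i=0: j in [0,3] -> 4
  i=1: j in [0,2] -> 3
  i=2: j in [0,1] -> 2
  i=3: j in [0,0] -> 1
H(3) = 4+3+2+1 = 10


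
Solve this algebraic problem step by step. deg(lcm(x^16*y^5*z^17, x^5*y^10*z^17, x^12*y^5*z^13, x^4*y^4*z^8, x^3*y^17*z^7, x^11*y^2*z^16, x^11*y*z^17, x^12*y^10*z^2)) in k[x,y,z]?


lcm = componentwise max:
x: max(16,5,12,4,3,11,11,12)=16
y: max(5,10,5,4,17,2,1,10)=17
z: max(17,17,13,8,7,16,17,2)=17
Total=16+17+17=50


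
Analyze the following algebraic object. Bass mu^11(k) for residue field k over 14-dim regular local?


C(n,i)=C(14,11)=364


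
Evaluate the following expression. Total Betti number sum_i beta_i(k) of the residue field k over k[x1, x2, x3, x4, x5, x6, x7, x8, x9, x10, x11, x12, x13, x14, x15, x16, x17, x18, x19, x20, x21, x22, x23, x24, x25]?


Koszul resolution: beta_i(k)=C(n,i), n=25
sum_i C(25,i) = 2^25 = 33554432


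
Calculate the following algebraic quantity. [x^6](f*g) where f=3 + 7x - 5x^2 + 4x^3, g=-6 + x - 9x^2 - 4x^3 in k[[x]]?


[x^6] = sum a_i*b_j, i+j=6
  4*-4=-16
Sum=-16


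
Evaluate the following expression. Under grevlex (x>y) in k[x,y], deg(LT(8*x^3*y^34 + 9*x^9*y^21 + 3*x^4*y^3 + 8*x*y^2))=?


LT: 8*x^3*y^34
deg_x=3, deg_y=34
Total=3+34=37


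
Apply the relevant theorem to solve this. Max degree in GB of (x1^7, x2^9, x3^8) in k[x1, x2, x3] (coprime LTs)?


Pure powers, coprime LTs => already GB.
Degrees: 7, 9, 8
Max=9


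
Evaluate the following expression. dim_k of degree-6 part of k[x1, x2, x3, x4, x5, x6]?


C(d+n-1,n-1)=C(11,5)=462


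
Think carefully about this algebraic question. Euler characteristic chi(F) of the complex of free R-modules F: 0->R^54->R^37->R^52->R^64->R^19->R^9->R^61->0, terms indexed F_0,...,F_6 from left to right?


chi = sum (-1)^i * rank:
(-1)^0*54=54
(-1)^1*37=-37
(-1)^2*52=52
(-1)^3*64=-64
(-1)^4*19=19
(-1)^5*9=-9
(-1)^6*61=61
chi=76


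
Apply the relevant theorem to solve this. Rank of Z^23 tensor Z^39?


rank(M(x)N) = rank(M)*rank(N)
23*39 = 897


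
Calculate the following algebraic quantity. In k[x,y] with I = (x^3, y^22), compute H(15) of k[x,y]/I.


k[x,y], I = (x^3, y^22), d = 15
Need i < 3 and d-i < 22.
Range: 0 <= i <= 2.
H(15) = 3


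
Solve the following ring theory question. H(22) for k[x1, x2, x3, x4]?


C(d+n-1,n-1)=C(25,3)=2300


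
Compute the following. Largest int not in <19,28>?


gcd(19,28)=1 => F=ab-a-b=19*28-19-28=532-47=485


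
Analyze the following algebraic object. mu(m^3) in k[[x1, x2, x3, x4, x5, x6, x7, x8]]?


C(n+d-1,d)=C(10,3)=120


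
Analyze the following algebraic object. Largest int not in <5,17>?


gcd(5,17)=1 => F=ab-a-b=5*17-5-17=85-22=63


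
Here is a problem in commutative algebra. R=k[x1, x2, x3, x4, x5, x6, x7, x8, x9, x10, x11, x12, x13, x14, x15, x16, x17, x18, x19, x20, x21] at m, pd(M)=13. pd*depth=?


pd+depth=21
depth=21-13=8
pd*depth=13*8=104


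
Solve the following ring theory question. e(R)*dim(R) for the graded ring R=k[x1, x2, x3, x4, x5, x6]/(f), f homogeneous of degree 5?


e(R)=deg(f)=5, dim(R)=6-1=5
e*dim=5*5=25


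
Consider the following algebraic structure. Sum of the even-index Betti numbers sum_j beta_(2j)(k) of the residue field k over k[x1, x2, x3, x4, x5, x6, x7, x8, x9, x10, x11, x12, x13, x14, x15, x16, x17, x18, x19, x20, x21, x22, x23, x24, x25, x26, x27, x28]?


Koszul resolution: beta_i(k)=C(n,i), n=28
sum_even C(28,i) = 2^(n-1) = 2^27 = 134217728


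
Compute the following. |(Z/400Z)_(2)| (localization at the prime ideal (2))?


2-primary part: 400=2^4*25
Size=2^4=16


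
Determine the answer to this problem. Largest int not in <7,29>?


gcd(7,29)=1 => F=ab-a-b=7*29-7-29=203-36=167


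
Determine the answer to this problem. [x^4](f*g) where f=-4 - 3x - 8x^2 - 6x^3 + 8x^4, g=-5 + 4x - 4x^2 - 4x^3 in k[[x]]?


[x^4] = sum a_i*b_j, i+j=4
  -3*-4=12
  -8*-4=32
  -6*4=-24
  8*-5=-40
Sum=-20


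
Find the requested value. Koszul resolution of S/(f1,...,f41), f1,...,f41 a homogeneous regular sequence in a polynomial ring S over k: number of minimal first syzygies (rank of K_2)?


Regular sequence => Koszul complex is the minimal free resolution.
Syz_1 minimally generated by Koszul relations f_i*e_j - f_j*e_i (i<j): mu(Syz_1) = beta_2 = C(m,2) = m(m-1)/2
m=41
41*40/2 = 820


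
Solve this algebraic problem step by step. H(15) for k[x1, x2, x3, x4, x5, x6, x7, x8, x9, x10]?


C(d+n-1,n-1)=C(24,9)=1307504


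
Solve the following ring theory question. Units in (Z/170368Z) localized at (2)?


Local ring = Z/128Z.
phi(128) = 2^6*(2-1) = 64


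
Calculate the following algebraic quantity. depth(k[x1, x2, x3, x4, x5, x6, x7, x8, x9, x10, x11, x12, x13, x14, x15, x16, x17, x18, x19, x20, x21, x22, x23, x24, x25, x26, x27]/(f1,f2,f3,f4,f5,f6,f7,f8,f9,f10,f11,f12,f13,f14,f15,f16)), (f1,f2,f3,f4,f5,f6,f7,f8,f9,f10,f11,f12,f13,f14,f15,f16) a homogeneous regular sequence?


depth(R)=27
depth(R/I)=27-16=11


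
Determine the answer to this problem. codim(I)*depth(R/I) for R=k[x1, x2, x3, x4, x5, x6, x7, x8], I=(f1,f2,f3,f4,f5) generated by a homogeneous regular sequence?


codim=5, depth=dim(R/I)=8-5=3
Product=5*3=15


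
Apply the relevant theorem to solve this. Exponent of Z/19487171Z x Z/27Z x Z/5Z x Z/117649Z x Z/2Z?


Exponent = lcm of the cyclic orders; pairwise coprime => product.
11^7*3^3*5^1*7^6*2^1=19487171*27*5*117649*2=619014468864330


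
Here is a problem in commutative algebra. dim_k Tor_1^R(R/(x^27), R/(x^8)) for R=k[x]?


Tor_1(R/I,R/J)=(I cap J)/IJ=(x^27)/(x^35)
dim=35-27=min(27,8)=8


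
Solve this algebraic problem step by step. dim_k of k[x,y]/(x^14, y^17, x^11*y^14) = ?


k[x,y]/I, I = (x^14, y^17, x^11*y^14)
Rect: 14x17=238. Corner: (14-11)x(17-14)=9.
dim = 238-9 = 229


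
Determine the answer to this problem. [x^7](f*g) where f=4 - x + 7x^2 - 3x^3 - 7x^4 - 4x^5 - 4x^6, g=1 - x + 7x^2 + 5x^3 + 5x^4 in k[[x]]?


[x^7] = sum a_i*b_j, i+j=7
  -3*5=-15
  -7*5=-35
  -4*7=-28
  -4*-1=4
Sum=-74


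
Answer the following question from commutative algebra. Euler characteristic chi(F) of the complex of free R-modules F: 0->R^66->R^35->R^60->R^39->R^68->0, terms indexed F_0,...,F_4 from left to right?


chi = sum (-1)^i * rank:
(-1)^0*66=66
(-1)^1*35=-35
(-1)^2*60=60
(-1)^3*39=-39
(-1)^4*68=68
chi=120


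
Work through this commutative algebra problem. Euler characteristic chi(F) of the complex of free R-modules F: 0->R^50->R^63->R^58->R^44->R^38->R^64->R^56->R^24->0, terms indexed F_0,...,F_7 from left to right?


chi = sum (-1)^i * rank:
(-1)^0*50=50
(-1)^1*63=-63
(-1)^2*58=58
(-1)^3*44=-44
(-1)^4*38=38
(-1)^5*64=-64
(-1)^6*56=56
(-1)^7*24=-24
chi=7


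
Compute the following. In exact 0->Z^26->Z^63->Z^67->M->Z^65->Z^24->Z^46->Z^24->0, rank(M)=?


Alt sum=0:
(-1)^0*26 + (-1)^1*63 + (-1)^2*67 + (-1)^3*? + (-1)^4*65 + (-1)^5*24 + (-1)^6*46 + (-1)^7*24=0
rank(M)=93


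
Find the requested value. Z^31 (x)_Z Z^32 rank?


rank(M(x)N) = rank(M)*rank(N)
31*32 = 992


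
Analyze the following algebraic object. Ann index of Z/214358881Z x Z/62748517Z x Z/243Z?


Exponent = lcm of the cyclic orders; pairwise coprime => product.
11^8*13^7*3^5=214358881*62748517*243=3268520558912662911


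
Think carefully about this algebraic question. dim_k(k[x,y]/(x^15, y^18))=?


Basis: x^i*y^j, i<15, j<18
15*18=270


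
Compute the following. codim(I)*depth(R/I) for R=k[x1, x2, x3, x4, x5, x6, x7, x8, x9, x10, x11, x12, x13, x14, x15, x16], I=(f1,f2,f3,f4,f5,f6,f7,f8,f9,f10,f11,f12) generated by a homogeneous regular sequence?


codim=12, depth=dim(R/I)=16-12=4
Product=12*4=48


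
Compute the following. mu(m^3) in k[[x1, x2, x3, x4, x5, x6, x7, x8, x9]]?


C(n+d-1,d)=C(11,3)=165


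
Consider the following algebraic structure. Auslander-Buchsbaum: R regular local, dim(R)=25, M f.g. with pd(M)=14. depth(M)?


pd+depth=depth(R)=25
depth=25-14=11


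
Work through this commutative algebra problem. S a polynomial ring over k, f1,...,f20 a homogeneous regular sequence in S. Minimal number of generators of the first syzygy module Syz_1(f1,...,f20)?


Regular sequence => Koszul complex is the minimal free resolution.
Syz_1 minimally generated by Koszul relations f_i*e_j - f_j*e_i (i<j): mu(Syz_1) = beta_2 = C(m,2) = m(m-1)/2
m=20
20*19/2 = 190


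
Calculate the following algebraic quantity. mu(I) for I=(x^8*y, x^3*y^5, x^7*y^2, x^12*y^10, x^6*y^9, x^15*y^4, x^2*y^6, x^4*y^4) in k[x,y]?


Remove redundant (divisible by others).
x^12*y^10 redundant.
x^6*y^9 redundant.
x^15*y^4 redundant.
Min: x^8*y, x^7*y^2, x^4*y^4, x^3*y^5, x^2*y^6
Count=5


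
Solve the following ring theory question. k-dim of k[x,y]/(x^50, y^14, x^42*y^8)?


k[x,y]/I, I = (x^50, y^14, x^42*y^8)
Rect: 50x14=700. Corner: (50-42)x(14-8)=48.
dim = 700-48 = 652


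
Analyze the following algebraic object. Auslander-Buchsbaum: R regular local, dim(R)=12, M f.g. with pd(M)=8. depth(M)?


pd+depth=depth(R)=12
depth=12-8=4


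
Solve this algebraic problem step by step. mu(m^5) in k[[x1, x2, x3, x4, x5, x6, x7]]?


C(n+d-1,d)=C(11,5)=462


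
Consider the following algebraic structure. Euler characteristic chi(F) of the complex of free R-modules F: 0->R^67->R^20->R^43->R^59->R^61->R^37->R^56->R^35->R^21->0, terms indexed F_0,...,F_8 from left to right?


chi = sum (-1)^i * rank:
(-1)^0*67=67
(-1)^1*20=-20
(-1)^2*43=43
(-1)^3*59=-59
(-1)^4*61=61
(-1)^5*37=-37
(-1)^6*56=56
(-1)^7*35=-35
(-1)^8*21=21
chi=97


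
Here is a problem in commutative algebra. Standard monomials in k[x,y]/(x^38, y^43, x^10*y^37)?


k[x,y]/I, I = (x^38, y^43, x^10*y^37)
Rect: 38x43=1634. Corner: (38-10)x(43-37)=168.
dim = 1634-168 = 1466


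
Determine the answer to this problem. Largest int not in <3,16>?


gcd(3,16)=1 => F=ab-a-b=3*16-3-16=48-19=29


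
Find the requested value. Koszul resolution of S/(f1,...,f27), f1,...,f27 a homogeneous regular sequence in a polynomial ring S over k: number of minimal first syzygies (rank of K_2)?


Regular sequence => Koszul complex is the minimal free resolution.
Syz_1 minimally generated by Koszul relations f_i*e_j - f_j*e_i (i<j): mu(Syz_1) = beta_2 = C(m,2) = m(m-1)/2
m=27
27*26/2 = 351


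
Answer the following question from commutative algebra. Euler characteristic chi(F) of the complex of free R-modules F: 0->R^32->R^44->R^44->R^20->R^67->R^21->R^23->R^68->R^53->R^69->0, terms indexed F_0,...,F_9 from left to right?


chi = sum (-1)^i * rank:
(-1)^0*32=32
(-1)^1*44=-44
(-1)^2*44=44
(-1)^3*20=-20
(-1)^4*67=67
(-1)^5*21=-21
(-1)^6*23=23
(-1)^7*68=-68
(-1)^8*53=53
(-1)^9*69=-69
chi=-3


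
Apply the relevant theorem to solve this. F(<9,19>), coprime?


gcd(9,19)=1 => F=ab-a-b=9*19-9-19=171-28=143


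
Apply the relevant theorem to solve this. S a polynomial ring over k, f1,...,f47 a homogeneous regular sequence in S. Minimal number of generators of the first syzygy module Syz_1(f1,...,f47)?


Regular sequence => Koszul complex is the minimal free resolution.
Syz_1 minimally generated by Koszul relations f_i*e_j - f_j*e_i (i<j): mu(Syz_1) = beta_2 = C(m,2) = m(m-1)/2
m=47
47*46/2 = 1081


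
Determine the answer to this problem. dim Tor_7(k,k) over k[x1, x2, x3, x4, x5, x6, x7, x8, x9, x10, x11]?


Koszul: C(n,i)=C(11,7)=330


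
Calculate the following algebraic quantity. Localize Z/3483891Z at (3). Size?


3-primary part: 3483891=3^10*59
Size=3^10=59049


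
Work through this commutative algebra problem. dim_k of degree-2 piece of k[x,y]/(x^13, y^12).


k[x,y], I = (x^13, y^12), d = 2
Need i < 13 and d-i < 12.
Range: 0 <= i <= 2.
H(2) = 3


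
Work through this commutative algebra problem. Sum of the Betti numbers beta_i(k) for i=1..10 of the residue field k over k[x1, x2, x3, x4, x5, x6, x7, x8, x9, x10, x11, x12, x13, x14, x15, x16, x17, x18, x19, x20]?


Koszul resolution: beta_i(k)=C(n,i), n=20
C(20,1)=20, C(20,2)=190, C(20,3)=1140, C(20,4)=4845, C(20,5)=15504, C(20,6)=38760, C(20,7)=77520, C(20,8)=125970, C(20,9)=167960, C(20,10)=184756
Sum=616665


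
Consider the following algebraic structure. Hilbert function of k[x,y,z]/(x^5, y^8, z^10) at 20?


Need i<5, j<8, k<10 with i+j+k=20.
For each i, j ranges over max(0,20-i-9)..min(7,20-i):
  i=0: j in [11,7] -> 0
  i=1: j in [10,7] -> 0
  i=2: j in [9,7] -> 0
  i=3: j in [8,7] -> 0
  i=4: j in [7,7] -> 1
H(20) = 0+0+0+0+1 = 1


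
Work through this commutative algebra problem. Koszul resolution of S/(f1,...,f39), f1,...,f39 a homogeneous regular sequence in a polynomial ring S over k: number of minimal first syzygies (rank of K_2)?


Regular sequence => Koszul complex is the minimal free resolution.
Syz_1 minimally generated by Koszul relations f_i*e_j - f_j*e_i (i<j): mu(Syz_1) = beta_2 = C(m,2) = m(m-1)/2
m=39
39*38/2 = 741


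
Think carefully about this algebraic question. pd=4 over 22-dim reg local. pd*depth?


pd+depth=22
depth=22-4=18
pd*depth=4*18=72


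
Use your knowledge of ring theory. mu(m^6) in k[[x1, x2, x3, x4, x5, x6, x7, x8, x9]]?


C(n+d-1,d)=C(14,6)=3003


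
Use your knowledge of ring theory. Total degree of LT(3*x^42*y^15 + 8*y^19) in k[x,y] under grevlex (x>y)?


LT: 3*x^42*y^15
deg_x=42, deg_y=15
Total=42+15=57


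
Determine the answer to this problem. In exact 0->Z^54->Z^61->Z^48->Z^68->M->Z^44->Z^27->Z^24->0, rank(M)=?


Alt sum=0:
(-1)^0*54 + (-1)^1*61 + (-1)^2*48 + (-1)^3*68 + (-1)^4*? + (-1)^5*44 + (-1)^6*27 + (-1)^7*24=0
rank(M)=68


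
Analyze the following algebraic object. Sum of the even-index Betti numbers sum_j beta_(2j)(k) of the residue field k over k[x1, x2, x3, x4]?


Koszul resolution: beta_i(k)=C(n,i), n=4
sum_even C(4,i) = 2^(n-1) = 2^3 = 8


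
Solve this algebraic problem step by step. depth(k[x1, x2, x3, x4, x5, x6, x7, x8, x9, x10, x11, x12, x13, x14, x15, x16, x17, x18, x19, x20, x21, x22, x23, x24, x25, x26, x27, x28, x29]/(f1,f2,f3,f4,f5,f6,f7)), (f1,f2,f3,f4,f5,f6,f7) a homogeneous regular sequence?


depth(R)=29
depth(R/I)=29-7=22


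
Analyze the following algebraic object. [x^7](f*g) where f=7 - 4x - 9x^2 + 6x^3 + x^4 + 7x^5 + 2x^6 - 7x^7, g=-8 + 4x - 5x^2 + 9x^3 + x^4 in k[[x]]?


[x^7] = sum a_i*b_j, i+j=7
  6*1=6
  1*9=9
  7*-5=-35
  2*4=8
  -7*-8=56
Sum=44


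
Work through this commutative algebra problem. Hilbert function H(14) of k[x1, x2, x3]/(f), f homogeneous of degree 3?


C(16,2)-C(13,2)=120-78=42


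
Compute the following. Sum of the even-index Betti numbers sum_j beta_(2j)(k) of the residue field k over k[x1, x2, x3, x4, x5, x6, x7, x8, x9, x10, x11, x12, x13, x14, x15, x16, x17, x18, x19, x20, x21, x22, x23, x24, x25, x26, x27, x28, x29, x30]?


Koszul resolution: beta_i(k)=C(n,i), n=30
sum_even C(30,i) = 2^(n-1) = 2^29 = 536870912


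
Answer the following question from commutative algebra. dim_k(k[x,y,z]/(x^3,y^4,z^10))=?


Basis: x^iy^jz^k, i<3,j<4,k<10
3*4*10=120


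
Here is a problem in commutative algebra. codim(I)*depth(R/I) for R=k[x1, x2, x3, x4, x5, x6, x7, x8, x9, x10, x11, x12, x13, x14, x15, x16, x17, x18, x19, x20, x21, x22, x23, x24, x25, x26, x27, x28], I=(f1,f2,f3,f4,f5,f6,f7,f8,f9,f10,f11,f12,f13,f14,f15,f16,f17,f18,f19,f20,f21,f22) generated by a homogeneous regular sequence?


codim=22, depth=dim(R/I)=28-22=6
Product=22*6=132


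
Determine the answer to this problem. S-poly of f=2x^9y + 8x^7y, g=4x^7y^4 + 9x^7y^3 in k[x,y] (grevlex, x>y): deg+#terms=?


LT(f)=2x^9y, LT(g)=4x^7y^4
lcm(LM)=x^9y^4
S(f,g) (scaled by 8 to clear denominators) = 4y^3*f - 2x^2*g = -18x^9y^3 + 32x^7y^4
2 terms, deg 12.
12+2=14


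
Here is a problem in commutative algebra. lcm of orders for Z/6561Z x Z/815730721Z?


Exponent = lcm of the cyclic orders; pairwise coprime => product.
3^8*13^8=6561*815730721=5352009260481


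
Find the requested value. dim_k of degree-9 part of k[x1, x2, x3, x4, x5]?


C(d+n-1,n-1)=C(13,4)=715


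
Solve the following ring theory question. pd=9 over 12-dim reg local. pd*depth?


pd+depth=12
depth=12-9=3
pd*depth=9*3=27


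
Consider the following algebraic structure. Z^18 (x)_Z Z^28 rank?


rank(M(x)N) = rank(M)*rank(N)
18*28 = 504


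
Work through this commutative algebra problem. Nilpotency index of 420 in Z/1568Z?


420^k mod 1568:
k=1: 420
k=2: 784
k=3: 0
First zero at k = 3


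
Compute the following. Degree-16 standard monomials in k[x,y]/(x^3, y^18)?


k[x,y], I = (x^3, y^18), d = 16
Need i < 3 and d-i < 18.
Range: 0 <= i <= 2.
H(16) = 3


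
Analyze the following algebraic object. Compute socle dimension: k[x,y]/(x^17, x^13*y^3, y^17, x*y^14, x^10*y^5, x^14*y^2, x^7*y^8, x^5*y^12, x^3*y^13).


Socle = ann(m) = span of standard monomials u with x*u, y*u in I (staircase corners).
Minimal generators: x^17, x^14*y^2, x^13*y^3, x^10*y^5, x^7*y^8, x^5*y^12, x^3*y^13, x*y^14, y^17
Corners: y^16, x^2y^13, x^4y^12, x^6y^11, x^9y^7, x^12y^4, x^13y^2, x^16y
Socle dim=8


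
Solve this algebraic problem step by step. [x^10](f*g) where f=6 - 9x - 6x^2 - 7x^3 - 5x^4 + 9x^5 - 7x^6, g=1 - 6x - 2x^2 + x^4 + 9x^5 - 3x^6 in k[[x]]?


[x^10] = sum a_i*b_j, i+j=10
  -5*-3=15
  9*9=81
  -7*1=-7
Sum=89


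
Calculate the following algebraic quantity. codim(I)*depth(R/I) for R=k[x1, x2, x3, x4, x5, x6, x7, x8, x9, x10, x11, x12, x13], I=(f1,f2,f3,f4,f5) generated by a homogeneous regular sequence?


codim=5, depth=dim(R/I)=13-5=8
Product=5*8=40


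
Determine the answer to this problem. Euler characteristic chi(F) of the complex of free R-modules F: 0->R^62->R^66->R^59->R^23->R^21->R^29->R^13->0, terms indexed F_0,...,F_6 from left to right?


chi = sum (-1)^i * rank:
(-1)^0*62=62
(-1)^1*66=-66
(-1)^2*59=59
(-1)^3*23=-23
(-1)^4*21=21
(-1)^5*29=-29
(-1)^6*13=13
chi=37


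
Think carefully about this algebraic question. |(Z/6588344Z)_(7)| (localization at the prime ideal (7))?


7-primary part: 6588344=7^7*8
Size=7^7=823543


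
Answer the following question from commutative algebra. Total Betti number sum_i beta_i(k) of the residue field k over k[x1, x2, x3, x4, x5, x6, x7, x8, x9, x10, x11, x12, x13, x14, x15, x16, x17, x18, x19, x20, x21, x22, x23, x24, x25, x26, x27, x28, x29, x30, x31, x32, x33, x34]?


Koszul resolution: beta_i(k)=C(n,i), n=34
sum_i C(34,i) = 2^34 = 17179869184


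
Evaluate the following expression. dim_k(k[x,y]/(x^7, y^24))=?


Basis: x^i*y^j, i<7, j<24
7*24=168


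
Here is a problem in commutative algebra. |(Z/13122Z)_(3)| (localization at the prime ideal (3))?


3-primary part: 13122=3^8*2
Size=3^8=6561


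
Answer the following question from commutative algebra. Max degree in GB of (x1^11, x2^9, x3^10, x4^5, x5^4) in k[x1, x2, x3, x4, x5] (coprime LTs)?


Pure powers, coprime LTs => already GB.
Degrees: 11, 9, 10, 5, 4
Max=11


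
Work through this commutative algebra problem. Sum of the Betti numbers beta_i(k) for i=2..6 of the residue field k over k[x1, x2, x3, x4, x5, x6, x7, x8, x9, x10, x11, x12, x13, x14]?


Koszul resolution: beta_i(k)=C(n,i), n=14
C(14,2)=91, C(14,3)=364, C(14,4)=1001, C(14,5)=2002, C(14,6)=3003
Sum=6461


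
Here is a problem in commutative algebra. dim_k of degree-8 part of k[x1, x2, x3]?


C(d+n-1,n-1)=C(10,2)=45


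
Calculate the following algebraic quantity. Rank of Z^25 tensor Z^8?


rank(M(x)N) = rank(M)*rank(N)
25*8 = 200


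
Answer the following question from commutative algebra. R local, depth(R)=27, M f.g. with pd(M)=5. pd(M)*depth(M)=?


pd+depth=27
depth=27-5=22
pd*depth=5*22=110


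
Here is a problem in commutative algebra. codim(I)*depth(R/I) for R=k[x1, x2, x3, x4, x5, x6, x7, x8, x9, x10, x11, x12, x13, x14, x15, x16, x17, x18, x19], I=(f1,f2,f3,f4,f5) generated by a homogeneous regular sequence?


codim=5, depth=dim(R/I)=19-5=14
Product=5*14=70


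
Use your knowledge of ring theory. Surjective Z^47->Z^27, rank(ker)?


rank(ker) = 47-27 = 20


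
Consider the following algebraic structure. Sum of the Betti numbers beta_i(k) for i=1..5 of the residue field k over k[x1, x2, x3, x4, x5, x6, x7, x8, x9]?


Koszul resolution: beta_i(k)=C(n,i), n=9
C(9,1)=9, C(9,2)=36, C(9,3)=84, C(9,4)=126, C(9,5)=126
Sum=381


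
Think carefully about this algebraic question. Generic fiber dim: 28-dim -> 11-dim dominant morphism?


dim(fiber)=dim(X)-dim(Y)=28-11=17


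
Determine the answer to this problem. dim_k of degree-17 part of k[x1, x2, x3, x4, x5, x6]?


C(d+n-1,n-1)=C(22,5)=26334


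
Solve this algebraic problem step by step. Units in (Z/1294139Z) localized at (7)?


Local ring = Z/117649Z.
phi(117649) = 7^5*(7-1) = 100842


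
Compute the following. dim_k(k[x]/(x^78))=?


Basis: 1,x,...,x^77
dim=78


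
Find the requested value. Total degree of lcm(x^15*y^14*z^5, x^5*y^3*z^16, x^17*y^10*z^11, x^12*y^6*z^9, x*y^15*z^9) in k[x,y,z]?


lcm = componentwise max:
x: max(15,5,17,12,1)=17
y: max(14,3,10,6,15)=15
z: max(5,16,11,9,9)=16
Total=17+15+16=48


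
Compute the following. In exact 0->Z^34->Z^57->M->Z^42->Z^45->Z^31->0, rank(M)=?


Alt sum=0:
(-1)^0*34 + (-1)^1*57 + (-1)^2*? + (-1)^3*42 + (-1)^4*45 + (-1)^5*31=0
rank(M)=51


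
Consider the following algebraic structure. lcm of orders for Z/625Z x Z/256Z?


Exponent = lcm of the cyclic orders; pairwise coprime => product.
5^4*2^8=625*256=160000


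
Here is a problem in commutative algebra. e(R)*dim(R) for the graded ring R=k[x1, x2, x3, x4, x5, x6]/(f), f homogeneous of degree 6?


e(R)=deg(f)=6, dim(R)=6-1=5
e*dim=6*5=30


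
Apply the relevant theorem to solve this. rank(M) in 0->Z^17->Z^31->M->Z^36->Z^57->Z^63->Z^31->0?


Alt sum=0:
(-1)^0*17 + (-1)^1*31 + (-1)^2*? + (-1)^3*36 + (-1)^4*57 + (-1)^5*63 + (-1)^6*31=0
rank(M)=25


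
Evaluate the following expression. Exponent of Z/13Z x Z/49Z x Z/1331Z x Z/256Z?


Exponent = lcm of the cyclic orders; pairwise coprime => product.
13^1*7^2*11^3*2^8=13*49*1331*256=217048832


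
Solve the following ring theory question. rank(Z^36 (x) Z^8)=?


rank(M(x)N) = rank(M)*rank(N)
36*8 = 288


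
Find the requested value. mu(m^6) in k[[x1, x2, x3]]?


C(n+d-1,d)=C(8,6)=28


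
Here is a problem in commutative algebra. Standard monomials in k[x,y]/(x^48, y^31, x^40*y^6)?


k[x,y]/I, I = (x^48, y^31, x^40*y^6)
Rect: 48x31=1488. Corner: (48-40)x(31-6)=200.
dim = 1488-200 = 1288


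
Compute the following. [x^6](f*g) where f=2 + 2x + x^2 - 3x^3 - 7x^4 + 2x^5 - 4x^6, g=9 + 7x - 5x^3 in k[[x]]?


[x^6] = sum a_i*b_j, i+j=6
  -3*-5=15
  2*7=14
  -4*9=-36
Sum=-7


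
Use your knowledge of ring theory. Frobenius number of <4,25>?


gcd(4,25)=1 => F=ab-a-b=4*25-4-25=100-29=71


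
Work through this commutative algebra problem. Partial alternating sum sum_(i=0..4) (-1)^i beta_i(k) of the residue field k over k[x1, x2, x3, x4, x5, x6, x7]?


Koszul resolution: beta_i(k)=C(n,i), n=7
sum_(i=0..p) (-1)^i C(n,i) = (-1)^p C(n-1,p)
(-1)^4*C(6,4) = (-1)^4*15 = 15


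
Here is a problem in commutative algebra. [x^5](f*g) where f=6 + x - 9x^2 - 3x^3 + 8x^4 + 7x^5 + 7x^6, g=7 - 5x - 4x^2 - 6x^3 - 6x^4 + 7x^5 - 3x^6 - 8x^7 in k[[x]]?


[x^5] = sum a_i*b_j, i+j=5
  6*7=42
  1*-6=-6
  -9*-6=54
  -3*-4=12
  8*-5=-40
  7*7=49
Sum=111


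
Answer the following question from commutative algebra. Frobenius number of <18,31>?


gcd(18,31)=1 => F=ab-a-b=18*31-18-31=558-49=509


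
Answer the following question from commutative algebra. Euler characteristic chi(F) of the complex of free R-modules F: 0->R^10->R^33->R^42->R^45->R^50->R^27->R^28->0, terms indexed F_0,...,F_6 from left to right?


chi = sum (-1)^i * rank:
(-1)^0*10=10
(-1)^1*33=-33
(-1)^2*42=42
(-1)^3*45=-45
(-1)^4*50=50
(-1)^5*27=-27
(-1)^6*28=28
chi=25


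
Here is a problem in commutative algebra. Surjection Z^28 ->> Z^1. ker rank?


rank(ker) = 28-1 = 27


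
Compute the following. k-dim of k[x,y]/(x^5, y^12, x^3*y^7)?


k[x,y]/I, I = (x^5, y^12, x^3*y^7)
Rect: 5x12=60. Corner: (5-3)x(12-7)=10.
dim = 60-10 = 50


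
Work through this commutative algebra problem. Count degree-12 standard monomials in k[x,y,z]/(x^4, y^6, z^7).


Need i<4, j<6, k<7 with i+j+k=12.
For each i, j ranges over max(0,12-i-6)..min(5,12-i):
  i=0: j in [6,5] -> 0
  i=1: j in [5,5] -> 1
  i=2: j in [4,5] -> 2
  i=3: j in [3,5] -> 3
H(12) = 0+1+2+3 = 6


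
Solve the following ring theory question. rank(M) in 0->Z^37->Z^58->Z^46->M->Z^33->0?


Alt sum=0:
(-1)^0*37 + (-1)^1*58 + (-1)^2*46 + (-1)^3*? + (-1)^4*33=0
rank(M)=58


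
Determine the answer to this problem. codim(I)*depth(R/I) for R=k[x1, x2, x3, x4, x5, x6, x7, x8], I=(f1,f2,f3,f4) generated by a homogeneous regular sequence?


codim=4, depth=dim(R/I)=8-4=4
Product=4*4=16


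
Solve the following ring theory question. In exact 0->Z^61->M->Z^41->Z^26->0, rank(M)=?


Alt sum=0:
(-1)^0*61 + (-1)^1*? + (-1)^2*41 + (-1)^3*26=0
rank(M)=76


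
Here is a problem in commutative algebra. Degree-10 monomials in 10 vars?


C(d+n-1,n-1)=C(19,9)=92378


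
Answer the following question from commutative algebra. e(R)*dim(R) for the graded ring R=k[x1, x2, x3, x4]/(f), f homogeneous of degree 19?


e(R)=deg(f)=19, dim(R)=4-1=3
e*dim=19*3=57


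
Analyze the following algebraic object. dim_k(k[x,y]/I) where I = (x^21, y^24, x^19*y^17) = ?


k[x,y]/I, I = (x^21, y^24, x^19*y^17)
Rect: 21x24=504. Corner: (21-19)x(24-17)=14.
dim = 504-14 = 490


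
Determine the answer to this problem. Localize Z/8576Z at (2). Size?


2-primary part: 8576=2^7*67
Size=2^7=128


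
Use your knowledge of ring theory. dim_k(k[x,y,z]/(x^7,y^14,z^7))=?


Basis: x^iy^jz^k, i<7,j<14,k<7
7*14*7=686


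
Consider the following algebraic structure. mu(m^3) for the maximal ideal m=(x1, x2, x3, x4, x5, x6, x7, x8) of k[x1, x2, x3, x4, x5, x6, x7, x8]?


Graded Nakayama: mu(m^d) = dim_k (m^d/m^(d+1)) = #degree-3 monomials in 8 vars
C(n+d-1,d)=C(10,3)=120


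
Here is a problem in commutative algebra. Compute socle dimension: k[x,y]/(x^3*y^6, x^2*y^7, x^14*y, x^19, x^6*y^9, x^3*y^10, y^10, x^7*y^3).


Socle = ann(m) = span of standard monomials u with x*u, y*u in I (staircase corners).
Redundant generators: x^6*y^9, x^3*y^10
Minimal generators: x^19, x^14*y, x^7*y^3, x^3*y^6, x^2*y^7, y^10
Corners: xy^9, x^2y^6, x^6y^5, x^13y^2, x^18
Socle dim=5


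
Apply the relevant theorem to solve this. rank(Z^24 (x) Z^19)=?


rank(M(x)N) = rank(M)*rank(N)
24*19 = 456


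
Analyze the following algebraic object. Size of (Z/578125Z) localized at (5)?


5-primary part: 578125=5^6*37
Size=5^6=15625


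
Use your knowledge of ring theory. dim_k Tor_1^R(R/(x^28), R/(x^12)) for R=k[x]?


Tor_1(R/I,R/J)=(I cap J)/IJ=(x^28)/(x^40)
dim=40-28=min(28,12)=12


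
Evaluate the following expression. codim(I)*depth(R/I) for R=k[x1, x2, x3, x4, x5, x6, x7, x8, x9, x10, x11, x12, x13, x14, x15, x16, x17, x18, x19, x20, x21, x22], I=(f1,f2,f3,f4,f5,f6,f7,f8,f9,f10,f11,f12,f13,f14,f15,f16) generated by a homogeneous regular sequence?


codim=16, depth=dim(R/I)=22-16=6
Product=16*6=96


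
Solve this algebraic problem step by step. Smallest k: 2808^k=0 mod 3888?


2808^k mod 3888:
k=1: 2808
k=2: 0
First zero at k = 2


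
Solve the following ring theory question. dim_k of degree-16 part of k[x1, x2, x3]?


C(d+n-1,n-1)=C(18,2)=153


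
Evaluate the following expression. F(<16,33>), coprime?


gcd(16,33)=1 => F=ab-a-b=16*33-16-33=528-49=479


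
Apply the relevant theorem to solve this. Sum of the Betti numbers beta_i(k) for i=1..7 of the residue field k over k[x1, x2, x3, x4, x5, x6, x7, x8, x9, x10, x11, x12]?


Koszul resolution: beta_i(k)=C(n,i), n=12
C(12,1)=12, C(12,2)=66, C(12,3)=220, C(12,4)=495, C(12,5)=792, C(12,6)=924, C(12,7)=792
Sum=3301


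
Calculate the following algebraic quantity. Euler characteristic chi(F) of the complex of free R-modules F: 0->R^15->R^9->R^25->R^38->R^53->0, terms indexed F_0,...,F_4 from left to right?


chi = sum (-1)^i * rank:
(-1)^0*15=15
(-1)^1*9=-9
(-1)^2*25=25
(-1)^3*38=-38
(-1)^4*53=53
chi=46


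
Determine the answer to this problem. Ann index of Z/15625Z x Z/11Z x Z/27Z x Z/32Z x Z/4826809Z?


Exponent = lcm of the cyclic orders; pairwise coprime => product.
5^6*11^1*3^3*2^5*13^6=15625*11*27*32*4826809=716781136500000


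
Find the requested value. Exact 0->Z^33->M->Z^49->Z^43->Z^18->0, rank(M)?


Alt sum=0:
(-1)^0*33 + (-1)^1*? + (-1)^2*49 + (-1)^3*43 + (-1)^4*18=0
rank(M)=57


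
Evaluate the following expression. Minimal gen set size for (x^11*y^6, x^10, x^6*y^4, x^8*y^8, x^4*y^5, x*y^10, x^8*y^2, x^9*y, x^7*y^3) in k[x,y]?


Remove redundant (divisible by others).
x^8*y^8 redundant.
x^11*y^6 redundant.
Min: x^10, x^9*y, x^8*y^2, x^7*y^3, x^6*y^4, x^4*y^5, x*y^10
Count=7


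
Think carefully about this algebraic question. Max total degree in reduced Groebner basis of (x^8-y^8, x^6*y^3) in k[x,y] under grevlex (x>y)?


LT(f1)=x^8, LT(f2)=x^6y^3, lcm=x^8y^3
S(f1,f2) = y^3*f1 - x^2*f2 = -y^11
Reduced GB = {f1, f2, y^11}; degrees 8, 9, 11
Max = 11


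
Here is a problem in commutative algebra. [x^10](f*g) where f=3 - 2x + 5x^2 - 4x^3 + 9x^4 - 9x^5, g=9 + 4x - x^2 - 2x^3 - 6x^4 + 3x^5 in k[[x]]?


[x^10] = sum a_i*b_j, i+j=10
  -9*3=-27
Sum=-27


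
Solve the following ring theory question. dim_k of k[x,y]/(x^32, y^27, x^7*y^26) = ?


k[x,y]/I, I = (x^32, y^27, x^7*y^26)
Rect: 32x27=864. Corner: (32-7)x(27-26)=25.
dim = 864-25 = 839


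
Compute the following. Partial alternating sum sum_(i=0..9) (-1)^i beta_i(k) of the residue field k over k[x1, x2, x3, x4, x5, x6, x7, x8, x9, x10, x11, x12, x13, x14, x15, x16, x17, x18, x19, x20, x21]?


Koszul resolution: beta_i(k)=C(n,i), n=21
sum_(i=0..p) (-1)^i C(n,i) = (-1)^p C(n-1,p)
(-1)^9*C(20,9) = (-1)^9*167960 = -167960


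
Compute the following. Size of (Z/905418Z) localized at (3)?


3-primary part: 905418=3^9*46
Size=3^9=19683


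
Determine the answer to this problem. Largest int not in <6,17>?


gcd(6,17)=1 => F=ab-a-b=6*17-6-17=102-23=79


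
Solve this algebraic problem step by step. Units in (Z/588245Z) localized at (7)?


Local ring = Z/117649Z.
phi(117649) = 7^5*(7-1) = 100842


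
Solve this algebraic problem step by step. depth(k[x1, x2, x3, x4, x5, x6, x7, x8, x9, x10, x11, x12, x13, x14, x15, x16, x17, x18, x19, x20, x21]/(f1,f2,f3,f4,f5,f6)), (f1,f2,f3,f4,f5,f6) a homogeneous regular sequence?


depth(R)=21
depth(R/I)=21-6=15


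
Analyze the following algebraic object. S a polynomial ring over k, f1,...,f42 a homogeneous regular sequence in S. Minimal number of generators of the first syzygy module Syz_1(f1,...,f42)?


Regular sequence => Koszul complex is the minimal free resolution.
Syz_1 minimally generated by Koszul relations f_i*e_j - f_j*e_i (i<j): mu(Syz_1) = beta_2 = C(m,2) = m(m-1)/2
m=42
42*41/2 = 861


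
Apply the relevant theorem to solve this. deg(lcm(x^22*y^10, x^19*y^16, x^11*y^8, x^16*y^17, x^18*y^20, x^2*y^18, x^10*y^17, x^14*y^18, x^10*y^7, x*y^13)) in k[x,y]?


lcm = componentwise max:
x: max(22,19,11,16,18,2,10,14,10,1)=22
y: max(10,16,8,17,20,18,17,18,7,13)=20
Total=22+20=42


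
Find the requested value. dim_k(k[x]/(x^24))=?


Basis: 1,x,...,x^23
dim=24


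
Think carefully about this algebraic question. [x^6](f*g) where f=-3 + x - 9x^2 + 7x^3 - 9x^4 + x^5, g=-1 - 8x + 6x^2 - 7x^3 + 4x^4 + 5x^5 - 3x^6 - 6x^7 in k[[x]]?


[x^6] = sum a_i*b_j, i+j=6
  -3*-3=9
  1*5=5
  -9*4=-36
  7*-7=-49
  -9*6=-54
  1*-8=-8
Sum=-133


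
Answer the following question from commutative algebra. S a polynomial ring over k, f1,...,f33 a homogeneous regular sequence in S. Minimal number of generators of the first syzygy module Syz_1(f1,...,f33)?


Regular sequence => Koszul complex is the minimal free resolution.
Syz_1 minimally generated by Koszul relations f_i*e_j - f_j*e_i (i<j): mu(Syz_1) = beta_2 = C(m,2) = m(m-1)/2
m=33
33*32/2 = 528


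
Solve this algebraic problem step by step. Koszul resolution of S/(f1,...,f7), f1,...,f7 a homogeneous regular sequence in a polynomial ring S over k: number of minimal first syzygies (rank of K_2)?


Regular sequence => Koszul complex is the minimal free resolution.
Syz_1 minimally generated by Koszul relations f_i*e_j - f_j*e_i (i<j): mu(Syz_1) = beta_2 = C(m,2) = m(m-1)/2
m=7
7*6/2 = 21


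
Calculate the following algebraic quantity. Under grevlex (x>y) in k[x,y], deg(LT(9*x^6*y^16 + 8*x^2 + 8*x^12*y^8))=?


LT: 9*x^6*y^16
deg_x=6, deg_y=16
Total=6+16=22


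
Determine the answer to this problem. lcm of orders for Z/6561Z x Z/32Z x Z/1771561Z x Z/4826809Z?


Exponent = lcm of the cyclic orders; pairwise coprime => product.
3^8*2^5*11^6*13^6=6561*32*1771561*4826809=1795296734202505248


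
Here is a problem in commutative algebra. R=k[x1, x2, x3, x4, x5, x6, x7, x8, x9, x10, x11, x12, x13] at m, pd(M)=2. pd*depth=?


pd+depth=13
depth=13-2=11
pd*depth=2*11=22


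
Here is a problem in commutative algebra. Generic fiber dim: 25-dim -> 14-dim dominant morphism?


dim(fiber)=dim(X)-dim(Y)=25-14=11


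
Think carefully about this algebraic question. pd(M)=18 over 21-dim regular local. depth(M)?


pd+depth=depth(R)=21
depth=21-18=3


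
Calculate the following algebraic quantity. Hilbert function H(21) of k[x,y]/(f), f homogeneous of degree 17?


H(t)=d for t>=d-1.
d=17, t=21
H(21)=17


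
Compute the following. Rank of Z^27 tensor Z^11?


rank(M(x)N) = rank(M)*rank(N)
27*11 = 297


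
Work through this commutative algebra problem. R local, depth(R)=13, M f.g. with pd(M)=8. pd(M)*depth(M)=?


pd+depth=13
depth=13-8=5
pd*depth=8*5=40


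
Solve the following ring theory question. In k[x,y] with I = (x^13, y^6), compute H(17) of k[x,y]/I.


k[x,y], I = (x^13, y^6), d = 17
Need i < 13 and d-i < 6.
Range: 12 <= i <= 12.
H(17) = 1
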